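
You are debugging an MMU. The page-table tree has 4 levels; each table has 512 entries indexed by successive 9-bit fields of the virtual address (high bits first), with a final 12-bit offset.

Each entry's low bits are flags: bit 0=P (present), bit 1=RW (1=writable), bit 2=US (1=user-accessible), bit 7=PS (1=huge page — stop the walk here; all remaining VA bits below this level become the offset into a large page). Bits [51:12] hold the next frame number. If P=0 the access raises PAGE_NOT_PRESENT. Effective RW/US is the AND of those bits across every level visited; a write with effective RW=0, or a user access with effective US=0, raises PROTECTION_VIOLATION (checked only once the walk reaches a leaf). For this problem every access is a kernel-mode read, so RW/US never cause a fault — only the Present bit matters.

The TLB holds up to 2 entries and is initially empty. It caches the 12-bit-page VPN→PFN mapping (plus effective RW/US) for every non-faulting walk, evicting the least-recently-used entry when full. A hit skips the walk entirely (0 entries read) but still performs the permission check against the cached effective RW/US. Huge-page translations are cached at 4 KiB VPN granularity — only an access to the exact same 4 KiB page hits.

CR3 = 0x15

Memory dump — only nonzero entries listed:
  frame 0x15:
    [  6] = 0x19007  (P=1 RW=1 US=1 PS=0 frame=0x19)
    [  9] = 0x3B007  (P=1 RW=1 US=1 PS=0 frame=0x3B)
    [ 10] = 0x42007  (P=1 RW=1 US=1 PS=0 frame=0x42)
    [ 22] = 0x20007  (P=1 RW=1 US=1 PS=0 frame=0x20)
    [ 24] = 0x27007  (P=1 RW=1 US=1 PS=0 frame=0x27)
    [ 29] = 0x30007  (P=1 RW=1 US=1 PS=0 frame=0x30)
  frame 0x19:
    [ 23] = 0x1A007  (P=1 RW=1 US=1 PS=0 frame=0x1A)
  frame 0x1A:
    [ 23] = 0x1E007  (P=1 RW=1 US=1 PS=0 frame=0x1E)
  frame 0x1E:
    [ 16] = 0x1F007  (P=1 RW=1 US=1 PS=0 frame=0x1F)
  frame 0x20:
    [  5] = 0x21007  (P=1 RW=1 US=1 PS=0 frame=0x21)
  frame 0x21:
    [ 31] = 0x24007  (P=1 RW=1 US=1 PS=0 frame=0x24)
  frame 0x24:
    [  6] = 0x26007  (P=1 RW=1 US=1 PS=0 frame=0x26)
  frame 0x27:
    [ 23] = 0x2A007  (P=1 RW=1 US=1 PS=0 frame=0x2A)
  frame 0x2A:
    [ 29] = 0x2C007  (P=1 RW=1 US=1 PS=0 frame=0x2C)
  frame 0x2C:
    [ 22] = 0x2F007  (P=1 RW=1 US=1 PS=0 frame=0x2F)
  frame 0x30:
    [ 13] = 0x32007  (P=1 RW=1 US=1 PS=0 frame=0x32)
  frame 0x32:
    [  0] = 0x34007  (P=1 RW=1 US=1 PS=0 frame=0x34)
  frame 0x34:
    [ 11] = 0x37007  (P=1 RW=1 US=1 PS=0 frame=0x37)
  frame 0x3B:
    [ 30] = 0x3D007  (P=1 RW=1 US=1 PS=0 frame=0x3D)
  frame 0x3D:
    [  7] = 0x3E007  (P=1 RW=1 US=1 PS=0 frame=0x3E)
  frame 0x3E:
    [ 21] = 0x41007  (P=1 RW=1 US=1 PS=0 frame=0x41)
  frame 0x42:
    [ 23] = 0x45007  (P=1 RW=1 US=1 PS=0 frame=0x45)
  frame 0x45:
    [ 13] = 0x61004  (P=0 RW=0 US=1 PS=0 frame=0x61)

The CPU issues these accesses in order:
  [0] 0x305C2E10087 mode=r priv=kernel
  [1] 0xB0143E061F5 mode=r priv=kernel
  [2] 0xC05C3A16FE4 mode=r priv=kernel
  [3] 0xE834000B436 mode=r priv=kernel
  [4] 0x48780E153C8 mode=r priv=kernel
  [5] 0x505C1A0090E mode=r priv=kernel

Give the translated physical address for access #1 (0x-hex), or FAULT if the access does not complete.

Trace:
#0 VA=0x305C2E10087 (r,kernel):
  [0] read 0x15 idx=6: raw=0x19007 flags P=1 W=1 U=1 S=0
  [1] read 0x19 idx=23: raw=0x1A007 flags P=1 W=1 U=1 S=0
  [2] read 0x1A idx=23: raw=0x1E007 flags P=1 W=1 U=1 S=0
  [3] read 0x1E idx=16: raw=0x1F007 flags P=1 W=1 U=1 S=0
  ✓ 0x1F087  — 4 lookups
#1 VA=0xB0143E061F5 (r,kernel):
  [0] read 0x15 idx=22: raw=0x20007 flags P=1 W=1 U=1 S=0
  [1] read 0x20 idx=5: raw=0x21007 flags P=1 W=1 U=1 S=0
  [2] read 0x21 idx=31: raw=0x24007 flags P=1 W=1 U=1 S=0
  [3] read 0x24 idx=6: raw=0x26007 flags P=1 W=1 U=1 S=0
  ✓ 0x261F5  — 4 lookups
#2 VA=0xC05C3A16FE4 (r,kernel):
  [0] read 0x15 idx=24: raw=0x27007 flags P=1 W=1 U=1 S=0
  [1] read 0x27 idx=23: raw=0x2A007 flags P=1 W=1 U=1 S=0
  [2] read 0x2A idx=29: raw=0x2C007 flags P=1 W=1 U=1 S=0
  [3] read 0x2C idx=22: raw=0x2F007 flags P=1 W=1 U=1 S=0
  ✓ 0x2FFE4  — 4 lookups
#3 VA=0xE834000B436 (r,kernel):
  [0] read 0x15 idx=29: raw=0x30007 flags P=1 W=1 U=1 S=0
  [1] read 0x30 idx=13: raw=0x32007 flags P=1 W=1 U=1 S=0
  [2] read 0x32 idx=0: raw=0x34007 flags P=1 W=1 U=1 S=0
  [3] read 0x34 idx=11: raw=0x37007 flags P=1 W=1 U=1 S=0
  ✓ 0x37436  — 4 lookups
#4 VA=0x48780E153C8 (r,kernel):
  [0] read 0x15 idx=9: raw=0x3B007 flags P=1 W=1 U=1 S=0
  [1] read 0x3B idx=30: raw=0x3D007 flags P=1 W=1 U=1 S=0
  [2] read 0x3D idx=7: raw=0x3E007 flags P=1 W=1 U=1 S=0
  [3] read 0x3E idx=21: raw=0x41007 flags P=1 W=1 U=1 S=0
  ✓ 0x413C8  — 4 lookups
#5 VA=0x505C1A0090E (r,kernel):
  [0] read 0x15 idx=10: raw=0x42007 flags P=1 W=1 U=1 S=0
  [1] read 0x42 idx=23: raw=0x45007 flags P=1 W=1 U=1 S=0
  [2] read 0x45 idx=13: raw=0x61004 flags P=0 W=0 U=1 S=0
  ⇒ fault: PAGE_NOT_PRESENT  — 3 lookups

Access #1 PA: 0x261F5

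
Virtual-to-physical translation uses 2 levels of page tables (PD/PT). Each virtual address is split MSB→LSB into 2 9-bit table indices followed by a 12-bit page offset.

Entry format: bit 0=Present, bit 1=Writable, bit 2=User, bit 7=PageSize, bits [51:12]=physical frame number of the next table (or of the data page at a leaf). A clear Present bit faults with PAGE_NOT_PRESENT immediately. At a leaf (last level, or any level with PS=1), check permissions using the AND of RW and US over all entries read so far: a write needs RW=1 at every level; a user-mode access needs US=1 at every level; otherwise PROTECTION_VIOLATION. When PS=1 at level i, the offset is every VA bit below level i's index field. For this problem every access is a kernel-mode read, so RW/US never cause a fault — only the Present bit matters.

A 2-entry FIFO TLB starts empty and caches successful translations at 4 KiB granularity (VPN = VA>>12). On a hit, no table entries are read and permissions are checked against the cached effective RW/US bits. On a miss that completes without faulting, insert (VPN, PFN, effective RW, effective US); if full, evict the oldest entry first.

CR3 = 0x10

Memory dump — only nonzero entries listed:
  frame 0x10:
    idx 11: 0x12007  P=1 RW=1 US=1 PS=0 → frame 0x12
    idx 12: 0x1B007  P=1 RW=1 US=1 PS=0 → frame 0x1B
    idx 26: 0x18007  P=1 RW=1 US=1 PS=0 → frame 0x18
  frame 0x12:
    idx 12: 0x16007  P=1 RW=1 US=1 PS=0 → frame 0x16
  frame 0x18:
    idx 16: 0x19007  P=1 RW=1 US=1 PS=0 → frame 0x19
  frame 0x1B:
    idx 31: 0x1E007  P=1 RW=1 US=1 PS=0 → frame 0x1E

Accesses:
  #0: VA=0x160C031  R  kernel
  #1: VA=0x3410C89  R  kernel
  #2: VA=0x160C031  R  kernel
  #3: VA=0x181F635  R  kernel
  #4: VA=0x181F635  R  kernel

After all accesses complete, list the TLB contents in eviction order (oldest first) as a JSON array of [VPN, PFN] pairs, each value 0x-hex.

Walk each access:
#0 VA=0x160C031 (r,kernel):
  lvl0: tbl 0x10, slot 11 ⇒ 0x12007 (P1/RW1/US1/PS0)
  lvl1: tbl 0x12, slot 12 ⇒ 0x16007 (P1/RW1/US1/PS0)
  → PA=0x16031  (2 entries read)
#1 VA=0x3410C89 (r,kernel):
  lvl0: tbl 0x10, slot 26 ⇒ 0x18007 (P1/RW1/US1/PS0)
  lvl1: tbl 0x18, slot 16 ⇒ 0x19007 (P1/RW1/US1/PS0)
  → PA=0x19C89  (2 entries read)
#2 VA=0x160C031 (r,kernel):
  TLB hit vpn=0x160C → PA=0x16031
#3 VA=0x181F635 (r,kernel):
  lvl0: tbl 0x10, slot 12 ⇒ 0x1B007 (P1/RW1/US1/PS0)
  lvl1: tbl 0x1B, slot 31 ⇒ 0x1E007 (P1/RW1/US1/PS0)
  → PA=0x1E635  (2 entries read)
#4 VA=0x181F635 (r,kernel):
  TLB hit vpn=0x181F → PA=0x1E635

TLB: [["0x3410", "0x19"], ["0x181F", "0x1E"]]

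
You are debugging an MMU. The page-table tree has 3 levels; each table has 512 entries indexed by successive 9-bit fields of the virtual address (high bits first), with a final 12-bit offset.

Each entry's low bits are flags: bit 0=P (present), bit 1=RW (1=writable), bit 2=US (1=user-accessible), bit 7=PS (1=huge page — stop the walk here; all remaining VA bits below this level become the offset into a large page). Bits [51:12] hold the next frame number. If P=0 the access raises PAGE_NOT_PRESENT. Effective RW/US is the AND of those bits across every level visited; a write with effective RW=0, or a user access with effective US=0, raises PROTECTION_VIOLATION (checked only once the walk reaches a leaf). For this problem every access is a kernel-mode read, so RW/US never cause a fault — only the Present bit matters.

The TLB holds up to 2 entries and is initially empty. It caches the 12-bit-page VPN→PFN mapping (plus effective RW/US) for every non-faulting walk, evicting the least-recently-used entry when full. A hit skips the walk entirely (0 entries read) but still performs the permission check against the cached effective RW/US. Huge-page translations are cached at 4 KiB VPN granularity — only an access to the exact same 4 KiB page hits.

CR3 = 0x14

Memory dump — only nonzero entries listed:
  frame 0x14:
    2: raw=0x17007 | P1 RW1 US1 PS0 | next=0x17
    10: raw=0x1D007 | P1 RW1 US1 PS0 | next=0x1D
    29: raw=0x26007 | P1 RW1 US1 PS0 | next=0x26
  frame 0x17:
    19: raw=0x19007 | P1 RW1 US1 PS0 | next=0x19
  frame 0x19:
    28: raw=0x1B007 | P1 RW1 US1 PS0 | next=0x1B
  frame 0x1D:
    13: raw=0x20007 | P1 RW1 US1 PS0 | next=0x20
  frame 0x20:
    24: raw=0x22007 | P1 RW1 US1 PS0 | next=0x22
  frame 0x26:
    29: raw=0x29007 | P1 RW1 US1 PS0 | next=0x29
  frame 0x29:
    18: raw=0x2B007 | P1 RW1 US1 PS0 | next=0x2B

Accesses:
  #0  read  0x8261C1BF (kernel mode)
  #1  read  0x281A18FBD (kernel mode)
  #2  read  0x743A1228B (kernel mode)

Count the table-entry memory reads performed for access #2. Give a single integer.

Walk each access:
#0 VA=0x8261C1BF (r,kernel):
  L0: frame=0x14 idx=2 entry=0x17007 [P=1 RW=1 US=1 PS=0]
  L1: frame=0x17 idx=19 entry=0x19007 [P=1 RW=1 US=1 PS=0]
  L2: frame=0x19 idx=28 entry=0x1B007 [P=1 RW=1 US=1 PS=0]
  ⇒ phys 0x1B1BF  [3 reads]
#1 VA=0x281A18FBD (r,kernel):
  L0: frame=0x14 idx=10 entry=0x1D007 [P=1 RW=1 US=1 PS=0]
  L1: frame=0x1D idx=13 entry=0x20007 [P=1 RW=1 US=1 PS=0]
  L2: frame=0x20 idx=24 entry=0x22007 [P=1 RW=1 US=1 PS=0]
  ⇒ phys 0x22FBD  [3 reads]
#2 VA=0x743A1228B (r,kernel):
  L0: frame=0x14 idx=29 entry=0x26007 [P=1 RW=1 US=1 PS=0]
  L1: frame=0x26 idx=29 entry=0x29007 [P=1 RW=1 US=1 PS=0]
  L2: frame=0x29 idx=18 entry=0x2B007 [P=1 RW=1 US=1 PS=0]
  ⇒ phys 0x2B28B  [3 reads]

Entries read for #2: 3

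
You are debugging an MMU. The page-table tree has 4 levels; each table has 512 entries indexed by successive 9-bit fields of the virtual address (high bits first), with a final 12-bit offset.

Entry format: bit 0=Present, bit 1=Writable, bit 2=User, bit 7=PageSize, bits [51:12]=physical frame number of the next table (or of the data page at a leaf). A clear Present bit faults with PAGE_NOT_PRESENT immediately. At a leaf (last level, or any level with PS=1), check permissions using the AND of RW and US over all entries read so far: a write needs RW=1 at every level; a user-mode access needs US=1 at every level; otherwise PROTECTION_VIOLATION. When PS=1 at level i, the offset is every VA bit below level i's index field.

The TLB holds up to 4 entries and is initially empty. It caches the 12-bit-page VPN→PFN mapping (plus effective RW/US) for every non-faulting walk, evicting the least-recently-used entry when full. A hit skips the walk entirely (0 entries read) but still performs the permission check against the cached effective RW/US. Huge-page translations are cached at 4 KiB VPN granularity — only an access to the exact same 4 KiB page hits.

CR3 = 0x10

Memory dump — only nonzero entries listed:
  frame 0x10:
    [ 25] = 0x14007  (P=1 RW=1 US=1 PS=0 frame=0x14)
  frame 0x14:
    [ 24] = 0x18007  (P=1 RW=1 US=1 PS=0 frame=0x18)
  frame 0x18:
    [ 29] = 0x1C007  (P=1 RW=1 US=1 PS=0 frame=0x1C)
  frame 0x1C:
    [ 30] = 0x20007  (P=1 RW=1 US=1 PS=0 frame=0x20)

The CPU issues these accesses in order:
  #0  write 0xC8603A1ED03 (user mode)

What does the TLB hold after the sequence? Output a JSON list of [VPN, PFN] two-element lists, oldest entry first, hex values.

Trace:
#0 VA=0xC8603A1ED03 (w,user):
  lvl0: tbl 0x10, slot 25 ⇒ 0x14007 (P1/RW1/US1/PS0)
  lvl1: tbl 0x14, slot 24 ⇒ 0x18007 (P1/RW1/US1/PS0)
  lvl2: tbl 0x18, slot 29 ⇒ 0x1C007 (P1/RW1/US1/PS0)
  lvl3: tbl 0x1C, slot 30 ⇒ 0x20007 (P1/RW1/US1/PS0)
  ✓ 0x20D03  — 4 lookups

TLB: [["0xC8603A1E", "0x20"]]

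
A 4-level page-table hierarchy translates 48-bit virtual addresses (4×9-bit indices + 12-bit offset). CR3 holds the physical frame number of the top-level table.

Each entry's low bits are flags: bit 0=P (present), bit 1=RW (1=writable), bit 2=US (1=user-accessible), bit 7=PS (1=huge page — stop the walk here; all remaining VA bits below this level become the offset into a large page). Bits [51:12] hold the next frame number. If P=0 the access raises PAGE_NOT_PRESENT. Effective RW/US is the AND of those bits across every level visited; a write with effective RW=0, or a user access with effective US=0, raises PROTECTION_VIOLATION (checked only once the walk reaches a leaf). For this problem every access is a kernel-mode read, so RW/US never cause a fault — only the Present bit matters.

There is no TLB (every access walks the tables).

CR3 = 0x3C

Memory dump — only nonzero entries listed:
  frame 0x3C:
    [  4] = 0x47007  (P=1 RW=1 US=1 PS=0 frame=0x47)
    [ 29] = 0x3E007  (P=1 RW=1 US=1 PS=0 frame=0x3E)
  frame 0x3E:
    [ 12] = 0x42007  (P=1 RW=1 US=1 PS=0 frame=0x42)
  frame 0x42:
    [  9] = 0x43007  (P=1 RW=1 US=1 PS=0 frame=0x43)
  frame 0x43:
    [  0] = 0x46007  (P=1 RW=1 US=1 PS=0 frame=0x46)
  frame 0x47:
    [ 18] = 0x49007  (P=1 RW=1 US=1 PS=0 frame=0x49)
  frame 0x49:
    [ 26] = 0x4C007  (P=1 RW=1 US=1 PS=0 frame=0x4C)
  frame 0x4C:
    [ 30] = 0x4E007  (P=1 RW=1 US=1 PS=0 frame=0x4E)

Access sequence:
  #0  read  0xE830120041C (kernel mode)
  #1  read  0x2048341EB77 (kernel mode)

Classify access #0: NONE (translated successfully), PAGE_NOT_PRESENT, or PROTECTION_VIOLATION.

Walk each access:
#0 VA=0xE830120041C (r,kernel):
  lvl0: tbl 0x3C, slot 29 ⇒ 0x3E007 (P1/RW1/US1/PS0)
  lvl1: tbl 0x3E, slot 12 ⇒ 0x42007 (P1/RW1/US1/PS0)
  lvl2: tbl 0x42, slot 9 ⇒ 0x43007 (P1/RW1/US1/PS0)
  lvl3: tbl 0x43, slot 0 ⇒ 0x46007 (P1/RW1/US1/PS0)
  ⇒ phys 0x4641C  [4 reads]
#1 VA=0x2048341EB77 (r,kernel):
  lvl0: tbl 0x3C, slot 4 ⇒ 0x47007 (P1/RW1/US1/PS0)
  lvl1: tbl 0x47, slot 18 ⇒ 0x49007 (P1/RW1/US1/PS0)
  lvl2: tbl 0x49, slot 26 ⇒ 0x4C007 (P1/RW1/US1/PS0)
  lvl3: tbl 0x4C, slot 30 ⇒ 0x4E007 (P1/RW1/US1/PS0)
  ⇒ phys 0x4EB77  [4 reads]

Access #0 fault: NONE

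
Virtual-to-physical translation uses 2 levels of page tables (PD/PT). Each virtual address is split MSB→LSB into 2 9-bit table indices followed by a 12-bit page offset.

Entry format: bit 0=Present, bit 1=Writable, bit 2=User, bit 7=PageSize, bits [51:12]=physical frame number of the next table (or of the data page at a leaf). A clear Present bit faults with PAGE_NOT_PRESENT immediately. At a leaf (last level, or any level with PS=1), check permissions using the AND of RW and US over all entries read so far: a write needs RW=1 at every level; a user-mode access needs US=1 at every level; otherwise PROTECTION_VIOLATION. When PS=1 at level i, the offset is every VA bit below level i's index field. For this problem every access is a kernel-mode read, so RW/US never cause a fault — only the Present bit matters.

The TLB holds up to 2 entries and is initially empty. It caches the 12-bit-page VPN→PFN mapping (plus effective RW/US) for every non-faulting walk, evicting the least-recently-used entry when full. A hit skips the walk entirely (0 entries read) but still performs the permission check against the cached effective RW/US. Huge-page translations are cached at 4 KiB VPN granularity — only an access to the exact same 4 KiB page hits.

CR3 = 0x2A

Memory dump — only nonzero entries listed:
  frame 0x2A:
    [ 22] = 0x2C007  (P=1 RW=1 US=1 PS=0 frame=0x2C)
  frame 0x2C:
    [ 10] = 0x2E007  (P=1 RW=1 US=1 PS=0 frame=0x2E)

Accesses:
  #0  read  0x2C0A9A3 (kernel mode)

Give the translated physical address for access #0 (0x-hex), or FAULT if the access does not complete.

Walk each access:
#0 VA=0x2C0A9A3 (r,kernel):
  [0] read 0x2A idx=22: raw=0x2C007 flags P=1 W=1 U=1 S=0
  [1] read 0x2C idx=10: raw=0x2E007 flags P=1 W=1 U=1 S=0
  ⇒ phys 0x2E9A3  [2 reads]

Access #0 PA: 0x2E9A3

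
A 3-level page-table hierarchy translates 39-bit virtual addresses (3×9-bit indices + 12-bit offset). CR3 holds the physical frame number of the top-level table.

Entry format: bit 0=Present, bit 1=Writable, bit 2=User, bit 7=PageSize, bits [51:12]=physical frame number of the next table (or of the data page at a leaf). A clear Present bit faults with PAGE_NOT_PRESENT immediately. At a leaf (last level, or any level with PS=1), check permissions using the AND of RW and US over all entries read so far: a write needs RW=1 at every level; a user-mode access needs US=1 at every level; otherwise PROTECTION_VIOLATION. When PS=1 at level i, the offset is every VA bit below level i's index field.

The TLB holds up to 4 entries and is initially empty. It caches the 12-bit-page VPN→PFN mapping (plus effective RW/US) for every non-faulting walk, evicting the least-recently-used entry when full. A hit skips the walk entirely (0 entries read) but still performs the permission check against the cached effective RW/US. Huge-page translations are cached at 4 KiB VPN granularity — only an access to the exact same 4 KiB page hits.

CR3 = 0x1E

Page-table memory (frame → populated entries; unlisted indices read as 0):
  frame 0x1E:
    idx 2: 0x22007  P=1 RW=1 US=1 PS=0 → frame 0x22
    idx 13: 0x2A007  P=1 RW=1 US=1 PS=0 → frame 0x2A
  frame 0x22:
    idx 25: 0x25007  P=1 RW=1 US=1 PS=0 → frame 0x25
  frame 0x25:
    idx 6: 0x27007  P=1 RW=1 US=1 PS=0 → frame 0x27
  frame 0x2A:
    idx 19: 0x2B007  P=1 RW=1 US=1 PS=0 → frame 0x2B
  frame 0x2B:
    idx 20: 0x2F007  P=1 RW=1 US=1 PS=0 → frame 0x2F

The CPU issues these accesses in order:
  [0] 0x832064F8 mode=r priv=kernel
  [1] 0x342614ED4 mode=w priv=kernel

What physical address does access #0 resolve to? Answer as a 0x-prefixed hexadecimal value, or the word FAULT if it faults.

Walk each access:
#0 VA=0x832064F8 (r,kernel):
  [0] read 0x1E idx=2: raw=0x22007 flags P=1 W=1 U=1 S=0
  [1] read 0x22 idx=25: raw=0x25007 flags P=1 W=1 U=1 S=0
  [2] read 0x25 idx=6: raw=0x27007 flags P=1 W=1 U=1 S=0
  → PA=0x274F8  (3 entries read)
#1 VA=0x342614ED4 (w,kernel):
  [0] read 0x1E idx=13: raw=0x2A007 flags P=1 W=1 U=1 S=0
  [1] read 0x2A idx=19: raw=0x2B007 flags P=1 W=1 U=1 S=0
  [2] read 0x2B idx=20: raw=0x2F007 flags P=1 W=1 U=1 S=0
  → PA=0x2FED4  (3 entries read)

Access #0 PA: 0x274F8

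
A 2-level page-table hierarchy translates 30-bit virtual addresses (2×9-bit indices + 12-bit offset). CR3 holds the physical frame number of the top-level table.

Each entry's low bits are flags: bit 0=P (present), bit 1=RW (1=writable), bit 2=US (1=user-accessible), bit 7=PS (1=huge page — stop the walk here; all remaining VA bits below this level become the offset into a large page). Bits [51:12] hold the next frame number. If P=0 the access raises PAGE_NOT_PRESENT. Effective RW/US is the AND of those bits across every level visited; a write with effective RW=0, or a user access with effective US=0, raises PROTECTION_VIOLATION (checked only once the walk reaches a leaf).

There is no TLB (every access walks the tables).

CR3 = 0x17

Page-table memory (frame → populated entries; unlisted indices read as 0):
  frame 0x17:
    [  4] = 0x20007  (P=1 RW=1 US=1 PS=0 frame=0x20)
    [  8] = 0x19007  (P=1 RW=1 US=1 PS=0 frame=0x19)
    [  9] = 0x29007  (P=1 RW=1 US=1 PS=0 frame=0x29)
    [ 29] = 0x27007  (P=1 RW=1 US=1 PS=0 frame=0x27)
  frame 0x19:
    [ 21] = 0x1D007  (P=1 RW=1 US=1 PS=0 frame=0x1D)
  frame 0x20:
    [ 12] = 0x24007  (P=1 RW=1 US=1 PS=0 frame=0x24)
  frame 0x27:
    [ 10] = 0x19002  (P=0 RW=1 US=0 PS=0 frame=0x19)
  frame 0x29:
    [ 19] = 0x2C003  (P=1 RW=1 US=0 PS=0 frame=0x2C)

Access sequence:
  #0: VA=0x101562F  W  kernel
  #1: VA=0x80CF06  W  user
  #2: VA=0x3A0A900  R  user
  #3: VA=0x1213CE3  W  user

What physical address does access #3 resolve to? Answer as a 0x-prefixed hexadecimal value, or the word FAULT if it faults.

Per-access translation:
#0 VA=0x101562F (w,kernel):
  lvl0: tbl 0x17, slot 8 ⇒ 0x19007 (P1/RW1/US1/PS0)
  lvl1: tbl 0x19, slot 21 ⇒ 0x1D007 (P1/RW1/US1/PS0)
  ⇒ phys 0x1D62F  [2 reads]
#1 VA=0x80CF06 (w,user):
  lvl0: tbl 0x17, slot 4 ⇒ 0x20007 (P1/RW1/US1/PS0)
  lvl1: tbl 0x20, slot 12 ⇒ 0x24007 (P1/RW1/US1/PS0)
  ⇒ phys 0x24F06  [2 reads]
#2 VA=0x3A0A900 (r,user):
  lvl0: tbl 0x17, slot 29 ⇒ 0x27007 (P1/RW1/US1/PS0)
  lvl1: tbl 0x27, slot 10 ⇒ 0x19002 (P0/RW1/US0/PS0)
  ✗ PAGE_NOT_PRESENT  [2 reads]
#3 VA=0x1213CE3 (w,user):
  lvl0: tbl 0x17, slot 9 ⇒ 0x29007 (P1/RW1/US1/PS0)
  lvl1: tbl 0x29, slot 19 ⇒ 0x2C003 (P1/RW1/US0/PS0)
  ✗ PROTECTION_VIOLATION  [2 reads]

Access #3 PA: FAULT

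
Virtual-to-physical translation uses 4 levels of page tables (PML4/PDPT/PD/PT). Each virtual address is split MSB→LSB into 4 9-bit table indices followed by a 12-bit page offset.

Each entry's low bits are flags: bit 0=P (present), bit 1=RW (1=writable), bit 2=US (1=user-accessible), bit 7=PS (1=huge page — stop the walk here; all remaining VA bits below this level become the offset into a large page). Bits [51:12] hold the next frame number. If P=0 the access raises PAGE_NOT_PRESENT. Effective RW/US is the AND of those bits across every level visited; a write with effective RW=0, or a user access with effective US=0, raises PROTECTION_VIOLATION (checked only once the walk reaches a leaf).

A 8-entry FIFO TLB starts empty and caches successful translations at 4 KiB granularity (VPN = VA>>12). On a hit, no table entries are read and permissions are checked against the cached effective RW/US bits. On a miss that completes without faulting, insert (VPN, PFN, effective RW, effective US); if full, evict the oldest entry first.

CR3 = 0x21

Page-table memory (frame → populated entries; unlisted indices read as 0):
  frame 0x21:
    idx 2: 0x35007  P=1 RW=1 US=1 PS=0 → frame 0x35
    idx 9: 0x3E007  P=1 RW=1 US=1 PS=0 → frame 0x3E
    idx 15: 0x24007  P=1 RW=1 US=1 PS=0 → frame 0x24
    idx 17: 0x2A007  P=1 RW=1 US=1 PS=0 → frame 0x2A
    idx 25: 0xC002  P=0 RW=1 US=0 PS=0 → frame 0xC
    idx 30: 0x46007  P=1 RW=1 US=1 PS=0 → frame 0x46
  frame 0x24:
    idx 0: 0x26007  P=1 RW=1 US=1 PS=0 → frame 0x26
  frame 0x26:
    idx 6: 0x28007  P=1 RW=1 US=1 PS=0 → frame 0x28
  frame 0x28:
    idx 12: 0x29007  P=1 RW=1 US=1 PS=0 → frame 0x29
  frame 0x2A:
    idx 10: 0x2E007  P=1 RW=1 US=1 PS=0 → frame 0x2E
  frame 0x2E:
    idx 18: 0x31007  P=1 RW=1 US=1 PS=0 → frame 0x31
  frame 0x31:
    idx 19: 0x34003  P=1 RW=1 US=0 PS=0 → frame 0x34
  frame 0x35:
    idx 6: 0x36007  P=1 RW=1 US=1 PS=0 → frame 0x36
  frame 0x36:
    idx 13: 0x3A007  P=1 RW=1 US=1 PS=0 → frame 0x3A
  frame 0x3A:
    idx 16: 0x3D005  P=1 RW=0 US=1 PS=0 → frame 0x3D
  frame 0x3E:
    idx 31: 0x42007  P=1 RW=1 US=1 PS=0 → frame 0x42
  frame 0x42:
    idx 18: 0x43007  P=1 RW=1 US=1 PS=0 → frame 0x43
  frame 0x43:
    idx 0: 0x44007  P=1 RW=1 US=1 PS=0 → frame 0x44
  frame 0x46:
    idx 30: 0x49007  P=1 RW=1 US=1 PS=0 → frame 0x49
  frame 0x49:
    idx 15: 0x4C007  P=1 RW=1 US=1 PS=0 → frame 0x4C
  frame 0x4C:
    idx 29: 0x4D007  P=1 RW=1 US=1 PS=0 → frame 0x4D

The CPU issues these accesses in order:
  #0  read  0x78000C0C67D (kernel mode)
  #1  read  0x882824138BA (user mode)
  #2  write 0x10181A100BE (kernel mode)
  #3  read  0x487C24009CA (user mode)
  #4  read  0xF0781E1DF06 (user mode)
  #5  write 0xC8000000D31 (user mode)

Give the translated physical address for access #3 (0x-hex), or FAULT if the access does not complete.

Walk each access:
#0 VA=0x78000C0C67D (r,kernel):
  L0 @0x21[15] → 0x24007  P=1,RW=1,US=1,PS=0
  L1 @0x24[0] → 0x26007  P=1,RW=1,US=1,PS=0
  L2 @0x26[6] → 0x28007  P=1,RW=1,US=1,PS=0
  L3 @0x28[12] → 0x29007  P=1,RW=1,US=1,PS=0
  ✓ 0x2967D  — 4 lookups
#1 VA=0x882824138BA (r,user):
  L0 @0x21[17] → 0x2A007  P=1,RW=1,US=1,PS=0
  L1 @0x2A[10] → 0x2E007  P=1,RW=1,US=1,PS=0
  L2 @0x2E[18] → 0x31007  P=1,RW=1,US=1,PS=0
  L3 @0x31[19] → 0x34003  P=1,RW=1,US=0,PS=0
  ✗ PROTECTION_VIOLATION  [4 reads]
#2 VA=0x10181A100BE (w,kernel):
  L0 @0x21[2] → 0x35007  P=1,RW=1,US=1,PS=0
  L1 @0x35[6] → 0x36007  P=1,RW=1,US=1,PS=0
  L2 @0x36[13] → 0x3A007  P=1,RW=1,US=1,PS=0
  L3 @0x3A[16] → 0x3D005  P=1,RW=0,US=1,PS=0
  ✗ PROTECTION_VIOLATION  [4 reads]
#3 VA=0x487C24009CA (r,user):
  L0 @0x21[9] → 0x3E007  P=1,RW=1,US=1,PS=0
  L1 @0x3E[31] → 0x42007  P=1,RW=1,US=1,PS=0
  L2 @0x42[18] → 0x43007  P=1,RW=1,US=1,PS=0
  L3 @0x43[0] → 0x44007  P=1,RW=1,US=1,PS=0
  ✓ 0x449CA  — 4 lookups
#4 VA=0xF0781E1DF06 (r,user):
  L0 @0x21[30] → 0x46007  P=1,RW=1,US=1,PS=0
  L1 @0x46[30] → 0x49007  P=1,RW=1,US=1,PS=0
  L2 @0x49[15] → 0x4C007  P=1,RW=1,US=1,PS=0
  L3 @0x4C[29] → 0x4D007  P=1,RW=1,US=1,PS=0
  ✓ 0x4DF06  — 4 lookups
#5 VA=0xC8000000D31 (w,user):
  L0 @0x21[25] → 0xC002  P=0,RW=1,US=0,PS=0
  ✗ PAGE_NOT_PRESENT  [1 reads]

Access #3 PA: 0x449CA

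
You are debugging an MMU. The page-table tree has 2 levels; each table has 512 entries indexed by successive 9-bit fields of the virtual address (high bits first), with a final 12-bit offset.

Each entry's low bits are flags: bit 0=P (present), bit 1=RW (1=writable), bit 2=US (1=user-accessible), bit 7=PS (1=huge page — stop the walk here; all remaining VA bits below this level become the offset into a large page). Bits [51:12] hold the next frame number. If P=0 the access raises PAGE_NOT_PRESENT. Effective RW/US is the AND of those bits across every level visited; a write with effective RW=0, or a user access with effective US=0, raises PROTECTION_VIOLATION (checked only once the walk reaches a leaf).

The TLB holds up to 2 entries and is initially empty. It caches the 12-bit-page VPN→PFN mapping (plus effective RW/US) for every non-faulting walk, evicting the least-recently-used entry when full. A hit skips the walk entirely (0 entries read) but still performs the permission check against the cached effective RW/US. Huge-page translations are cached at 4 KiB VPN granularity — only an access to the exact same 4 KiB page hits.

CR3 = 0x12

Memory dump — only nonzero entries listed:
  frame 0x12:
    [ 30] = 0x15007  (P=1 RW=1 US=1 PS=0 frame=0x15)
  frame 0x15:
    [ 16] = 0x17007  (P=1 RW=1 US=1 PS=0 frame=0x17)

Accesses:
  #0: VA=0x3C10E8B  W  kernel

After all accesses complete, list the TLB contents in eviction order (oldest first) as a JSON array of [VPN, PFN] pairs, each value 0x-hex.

Trace:
#0 VA=0x3C10E8B (w,kernel):
  L0: frame=0x12 idx=30 entry=0x15007 [P=1 RW=1 US=1 PS=0]
  L1: frame=0x15 idx=16 entry=0x17007 [P=1 RW=1 US=1 PS=0]
  ✓ 0x17E8B  — 2 lookups

TLB: [["0x3C10", "0x17"]]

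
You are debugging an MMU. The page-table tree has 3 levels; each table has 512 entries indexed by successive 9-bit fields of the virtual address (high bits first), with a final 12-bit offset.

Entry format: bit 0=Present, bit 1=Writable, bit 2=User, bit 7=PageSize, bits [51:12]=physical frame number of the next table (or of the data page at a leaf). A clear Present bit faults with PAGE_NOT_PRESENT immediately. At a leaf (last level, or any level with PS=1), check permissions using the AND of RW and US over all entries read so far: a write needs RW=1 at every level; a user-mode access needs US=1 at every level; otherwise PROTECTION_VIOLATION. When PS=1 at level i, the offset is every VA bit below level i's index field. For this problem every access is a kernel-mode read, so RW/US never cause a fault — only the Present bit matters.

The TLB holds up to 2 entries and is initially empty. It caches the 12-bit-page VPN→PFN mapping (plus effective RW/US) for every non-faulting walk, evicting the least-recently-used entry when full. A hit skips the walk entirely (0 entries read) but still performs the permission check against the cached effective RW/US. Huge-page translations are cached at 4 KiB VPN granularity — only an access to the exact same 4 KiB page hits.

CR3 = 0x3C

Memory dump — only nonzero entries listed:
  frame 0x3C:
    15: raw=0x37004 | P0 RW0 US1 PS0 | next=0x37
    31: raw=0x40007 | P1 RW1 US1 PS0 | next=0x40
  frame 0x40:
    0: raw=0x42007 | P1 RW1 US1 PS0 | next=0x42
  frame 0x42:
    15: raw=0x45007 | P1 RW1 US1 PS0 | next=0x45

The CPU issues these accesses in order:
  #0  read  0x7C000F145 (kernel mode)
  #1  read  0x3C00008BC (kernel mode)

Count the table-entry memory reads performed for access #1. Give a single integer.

Per-access translation:
#0 VA=0x7C000F145 (r,kernel):
  lvl0: tbl 0x3C, slot 31 ⇒ 0x40007 (P1/RW1/US1/PS0)
  lvl1: tbl 0x40, slot 0 ⇒ 0x42007 (P1/RW1/US1/PS0)
  lvl2: tbl 0x42, slot 15 ⇒ 0x45007 (P1/RW1/US1/PS0)
  ⇒ phys 0x45145  [3 reads]
#1 VA=0x3C00008BC (r,kernel):
  lvl0: tbl 0x3C, slot 15 ⇒ 0x37004 (P0/RW0/US1/PS0)
  ⇒ fault: PAGE_NOT_PRESENT  — 1 lookups

Entries read for #1: 1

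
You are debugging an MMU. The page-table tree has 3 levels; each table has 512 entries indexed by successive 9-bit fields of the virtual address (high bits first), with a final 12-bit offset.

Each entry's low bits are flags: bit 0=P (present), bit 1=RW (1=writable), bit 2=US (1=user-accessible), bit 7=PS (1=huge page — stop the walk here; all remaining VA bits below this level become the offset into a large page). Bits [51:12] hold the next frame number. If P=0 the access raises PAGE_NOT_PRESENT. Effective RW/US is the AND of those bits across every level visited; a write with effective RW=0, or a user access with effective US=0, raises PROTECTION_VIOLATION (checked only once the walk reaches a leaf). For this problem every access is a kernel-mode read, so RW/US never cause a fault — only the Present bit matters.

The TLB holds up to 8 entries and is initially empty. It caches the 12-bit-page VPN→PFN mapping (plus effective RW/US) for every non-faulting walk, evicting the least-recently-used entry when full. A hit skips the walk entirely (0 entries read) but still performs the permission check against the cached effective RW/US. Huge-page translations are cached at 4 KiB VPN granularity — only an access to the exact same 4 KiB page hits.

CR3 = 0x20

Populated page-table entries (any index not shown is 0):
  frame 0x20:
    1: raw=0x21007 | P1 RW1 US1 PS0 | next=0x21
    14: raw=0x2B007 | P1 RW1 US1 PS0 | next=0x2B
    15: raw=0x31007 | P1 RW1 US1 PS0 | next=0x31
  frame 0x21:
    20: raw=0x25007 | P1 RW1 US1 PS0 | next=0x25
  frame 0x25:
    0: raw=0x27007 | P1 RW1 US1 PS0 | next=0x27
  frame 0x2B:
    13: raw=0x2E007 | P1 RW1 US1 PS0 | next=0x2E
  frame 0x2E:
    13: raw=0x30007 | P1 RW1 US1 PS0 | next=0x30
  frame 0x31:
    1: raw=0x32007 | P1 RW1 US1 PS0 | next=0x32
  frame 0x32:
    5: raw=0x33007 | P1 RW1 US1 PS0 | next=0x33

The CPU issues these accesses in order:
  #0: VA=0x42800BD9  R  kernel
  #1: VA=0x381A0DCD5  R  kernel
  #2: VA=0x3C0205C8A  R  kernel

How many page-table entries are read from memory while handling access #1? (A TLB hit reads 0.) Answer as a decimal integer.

Trace:
#0 VA=0x42800BD9 (r,kernel):
  L0: frame=0x20 idx=1 entry=0x21007 [P=1 RW=1 US=1 PS=0]
  L1: frame=0x21 idx=20 entry=0x25007 [P=1 RW=1 US=1 PS=0]
  L2: frame=0x25 idx=0 entry=0x27007 [P=1 RW=1 US=1 PS=0]
  ⇒ phys 0x27BD9  [3 reads]
#1 VA=0x381A0DCD5 (r,kernel):
  L0: frame=0x20 idx=14 entry=0x2B007 [P=1 RW=1 US=1 PS=0]
  L1: frame=0x2B idx=13 entry=0x2E007 [P=1 RW=1 US=1 PS=0]
  L2: frame=0x2E idx=13 entry=0x30007 [P=1 RW=1 US=1 PS=0]
  ⇒ phys 0x30CD5  [3 reads]
#2 VA=0x3C0205C8A (r,kernel):
  L0: frame=0x20 idx=15 entry=0x31007 [P=1 RW=1 US=1 PS=0]
  L1: frame=0x31 idx=1 entry=0x32007 [P=1 RW=1 US=1 PS=0]
  L2: frame=0x32 idx=5 entry=0x33007 [P=1 RW=1 US=1 PS=0]
  ⇒ phys 0x33C8A  [3 reads]

Entries read for #1: 3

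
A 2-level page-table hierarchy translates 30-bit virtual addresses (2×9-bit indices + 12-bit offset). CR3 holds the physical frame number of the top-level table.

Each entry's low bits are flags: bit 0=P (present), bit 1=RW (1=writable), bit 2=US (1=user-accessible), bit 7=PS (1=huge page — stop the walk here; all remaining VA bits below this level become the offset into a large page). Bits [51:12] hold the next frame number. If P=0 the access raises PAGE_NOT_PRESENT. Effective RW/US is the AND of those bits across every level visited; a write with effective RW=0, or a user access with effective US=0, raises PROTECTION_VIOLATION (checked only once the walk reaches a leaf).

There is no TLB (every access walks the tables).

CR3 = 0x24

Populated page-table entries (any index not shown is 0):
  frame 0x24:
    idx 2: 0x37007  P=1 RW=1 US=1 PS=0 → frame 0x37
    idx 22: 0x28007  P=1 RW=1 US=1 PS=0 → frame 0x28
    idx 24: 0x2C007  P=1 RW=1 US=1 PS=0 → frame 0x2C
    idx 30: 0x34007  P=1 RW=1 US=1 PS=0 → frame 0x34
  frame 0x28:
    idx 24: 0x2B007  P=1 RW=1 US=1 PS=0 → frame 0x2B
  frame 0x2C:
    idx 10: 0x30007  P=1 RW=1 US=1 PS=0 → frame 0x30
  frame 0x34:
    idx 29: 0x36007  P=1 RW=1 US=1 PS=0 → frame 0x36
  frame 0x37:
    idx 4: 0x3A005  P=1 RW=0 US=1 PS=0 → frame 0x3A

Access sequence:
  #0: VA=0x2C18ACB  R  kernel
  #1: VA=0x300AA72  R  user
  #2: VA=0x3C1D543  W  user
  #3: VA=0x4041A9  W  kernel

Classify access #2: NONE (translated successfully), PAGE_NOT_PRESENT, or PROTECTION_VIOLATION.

Trace:
#0 VA=0x2C18ACB (r,kernel):
  [0] read 0x24 idx=22: raw=0x28007 flags P=1 W=1 U=1 S=0
  [1] read 0x28 idx=24: raw=0x2B007 flags P=1 W=1 U=1 S=0
  ✓ 0x2BACB  — 2 lookups
#1 VA=0x300AA72 (r,user):
  [0] read 0x24 idx=24: raw=0x2C007 flags P=1 W=1 U=1 S=0
  [1] read 0x2C idx=10: raw=0x30007 flags P=1 W=1 U=1 S=0
  ✓ 0x30A72  — 2 lookups
#2 VA=0x3C1D543 (w,user):
  [0] read 0x24 idx=30: raw=0x34007 flags P=1 W=1 U=1 S=0
  [1] read 0x34 idx=29: raw=0x36007 flags P=1 W=1 U=1 S=0
  ✓ 0x36543  — 2 lookups
#3 VA=0x4041A9 (w,kernel):
  [0] read 0x24 idx=2: raw=0x37007 flags P=1 W=1 U=1 S=0
  [1] read 0x37 idx=4: raw=0x3A005 flags P=1 W=0 U=1 S=0
  ✗ PROTECTION_VIOLATION  [2 reads]

Access #2 fault: NONE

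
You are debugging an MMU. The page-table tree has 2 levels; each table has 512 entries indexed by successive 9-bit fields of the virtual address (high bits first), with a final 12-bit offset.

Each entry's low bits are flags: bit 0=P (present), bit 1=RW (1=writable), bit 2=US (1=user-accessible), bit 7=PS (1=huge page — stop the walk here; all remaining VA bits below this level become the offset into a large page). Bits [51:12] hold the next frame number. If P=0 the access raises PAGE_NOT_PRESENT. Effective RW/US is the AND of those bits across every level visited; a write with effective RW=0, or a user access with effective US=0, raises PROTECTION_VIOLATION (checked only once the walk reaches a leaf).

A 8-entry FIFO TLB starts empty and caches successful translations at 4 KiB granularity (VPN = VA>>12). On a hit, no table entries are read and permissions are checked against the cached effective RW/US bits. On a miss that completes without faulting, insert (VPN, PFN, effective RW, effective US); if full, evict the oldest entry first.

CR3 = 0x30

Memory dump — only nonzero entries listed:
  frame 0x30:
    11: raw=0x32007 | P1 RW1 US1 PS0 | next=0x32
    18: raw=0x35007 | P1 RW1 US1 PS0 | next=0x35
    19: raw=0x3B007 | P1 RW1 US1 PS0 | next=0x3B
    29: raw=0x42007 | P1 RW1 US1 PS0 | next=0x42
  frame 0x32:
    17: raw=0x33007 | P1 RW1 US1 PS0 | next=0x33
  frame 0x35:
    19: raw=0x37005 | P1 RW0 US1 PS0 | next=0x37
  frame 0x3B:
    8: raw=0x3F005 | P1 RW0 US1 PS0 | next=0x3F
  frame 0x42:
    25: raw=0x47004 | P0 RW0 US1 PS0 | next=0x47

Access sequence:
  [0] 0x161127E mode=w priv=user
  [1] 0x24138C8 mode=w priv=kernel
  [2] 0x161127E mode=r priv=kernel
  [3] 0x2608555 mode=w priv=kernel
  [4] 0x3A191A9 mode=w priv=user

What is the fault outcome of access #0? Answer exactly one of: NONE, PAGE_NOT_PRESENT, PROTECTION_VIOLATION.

Walk each access:
#0 VA=0x161127E (w,user):
  L0 @0x30[11] → 0x32007  P=1,RW=1,US=1,PS=0
  L1 @0x32[17] → 0x33007  P=1,RW=1,US=1,PS=0
  ✓ 0x3327E  — 2 lookups
#1 VA=0x24138C8 (w,kernel):
  L0 @0x30[18] → 0x35007  P=1,RW=1,US=1,PS=0
  L1 @0x35[19] → 0x37005  P=1,RW=0,US=1,PS=0
  → PROTECTION_VIOLATION  (2 entries read)
#2 VA=0x161127E (r,kernel):
  TLB hit vpn=0x1611 → PA=0x3327E
#3 VA=0x2608555 (w,kernel):
  L0 @0x30[19] → 0x3B007  P=1,RW=1,US=1,PS=0
  L1 @0x3B[8] → 0x3F005  P=1,RW=0,US=1,PS=0
  → PROTECTION_VIOLATION  (2 entries read)
#4 VA=0x3A191A9 (w,user):
  L0 @0x30[29] → 0x42007  P=1,RW=1,US=1,PS=0
  L1 @0x42[25] → 0x47004  P=0,RW=0,US=1,PS=0
  → PAGE_NOT_PRESENT  (2 entries read)

Access #0 fault: NONE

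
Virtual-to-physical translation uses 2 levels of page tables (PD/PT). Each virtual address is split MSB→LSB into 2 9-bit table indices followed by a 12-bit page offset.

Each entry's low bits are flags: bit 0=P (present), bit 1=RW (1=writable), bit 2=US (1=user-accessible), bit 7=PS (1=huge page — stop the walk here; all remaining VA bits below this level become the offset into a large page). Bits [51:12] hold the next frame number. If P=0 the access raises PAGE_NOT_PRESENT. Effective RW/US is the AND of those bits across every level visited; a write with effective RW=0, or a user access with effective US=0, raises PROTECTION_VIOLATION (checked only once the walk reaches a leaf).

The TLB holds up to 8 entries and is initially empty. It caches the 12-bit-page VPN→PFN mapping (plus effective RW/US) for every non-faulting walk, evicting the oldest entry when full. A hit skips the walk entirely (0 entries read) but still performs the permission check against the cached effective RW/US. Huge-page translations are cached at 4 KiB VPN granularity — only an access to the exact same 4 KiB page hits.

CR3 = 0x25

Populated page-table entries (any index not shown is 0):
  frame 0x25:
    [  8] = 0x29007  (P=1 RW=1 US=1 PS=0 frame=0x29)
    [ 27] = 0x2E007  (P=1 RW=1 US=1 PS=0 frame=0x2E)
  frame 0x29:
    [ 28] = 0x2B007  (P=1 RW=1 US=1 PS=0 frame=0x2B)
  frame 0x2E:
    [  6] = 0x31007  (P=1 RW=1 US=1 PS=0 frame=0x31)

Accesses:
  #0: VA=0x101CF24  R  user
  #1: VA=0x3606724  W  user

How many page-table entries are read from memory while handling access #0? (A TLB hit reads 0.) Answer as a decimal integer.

Per-access translation:
#0 VA=0x101CF24 (r,user):
  lvl0: tbl 0x25, slot 8 ⇒ 0x29007 (P1/RW1/US1/PS0)
  lvl1: tbl 0x29, slot 28 ⇒ 0x2B007 (P1/RW1/US1/PS0)
  ⇒ phys 0x2BF24  [2 reads]
#1 VA=0x3606724 (w,user):
  lvl0: tbl 0x25, slot 27 ⇒ 0x2E007 (P1/RW1/US1/PS0)
  lvl1: tbl 0x2E, slot 6 ⇒ 0x31007 (P1/RW1/US1/PS0)
  ⇒ phys 0x31724  [2 reads]

Entries read for #0: 2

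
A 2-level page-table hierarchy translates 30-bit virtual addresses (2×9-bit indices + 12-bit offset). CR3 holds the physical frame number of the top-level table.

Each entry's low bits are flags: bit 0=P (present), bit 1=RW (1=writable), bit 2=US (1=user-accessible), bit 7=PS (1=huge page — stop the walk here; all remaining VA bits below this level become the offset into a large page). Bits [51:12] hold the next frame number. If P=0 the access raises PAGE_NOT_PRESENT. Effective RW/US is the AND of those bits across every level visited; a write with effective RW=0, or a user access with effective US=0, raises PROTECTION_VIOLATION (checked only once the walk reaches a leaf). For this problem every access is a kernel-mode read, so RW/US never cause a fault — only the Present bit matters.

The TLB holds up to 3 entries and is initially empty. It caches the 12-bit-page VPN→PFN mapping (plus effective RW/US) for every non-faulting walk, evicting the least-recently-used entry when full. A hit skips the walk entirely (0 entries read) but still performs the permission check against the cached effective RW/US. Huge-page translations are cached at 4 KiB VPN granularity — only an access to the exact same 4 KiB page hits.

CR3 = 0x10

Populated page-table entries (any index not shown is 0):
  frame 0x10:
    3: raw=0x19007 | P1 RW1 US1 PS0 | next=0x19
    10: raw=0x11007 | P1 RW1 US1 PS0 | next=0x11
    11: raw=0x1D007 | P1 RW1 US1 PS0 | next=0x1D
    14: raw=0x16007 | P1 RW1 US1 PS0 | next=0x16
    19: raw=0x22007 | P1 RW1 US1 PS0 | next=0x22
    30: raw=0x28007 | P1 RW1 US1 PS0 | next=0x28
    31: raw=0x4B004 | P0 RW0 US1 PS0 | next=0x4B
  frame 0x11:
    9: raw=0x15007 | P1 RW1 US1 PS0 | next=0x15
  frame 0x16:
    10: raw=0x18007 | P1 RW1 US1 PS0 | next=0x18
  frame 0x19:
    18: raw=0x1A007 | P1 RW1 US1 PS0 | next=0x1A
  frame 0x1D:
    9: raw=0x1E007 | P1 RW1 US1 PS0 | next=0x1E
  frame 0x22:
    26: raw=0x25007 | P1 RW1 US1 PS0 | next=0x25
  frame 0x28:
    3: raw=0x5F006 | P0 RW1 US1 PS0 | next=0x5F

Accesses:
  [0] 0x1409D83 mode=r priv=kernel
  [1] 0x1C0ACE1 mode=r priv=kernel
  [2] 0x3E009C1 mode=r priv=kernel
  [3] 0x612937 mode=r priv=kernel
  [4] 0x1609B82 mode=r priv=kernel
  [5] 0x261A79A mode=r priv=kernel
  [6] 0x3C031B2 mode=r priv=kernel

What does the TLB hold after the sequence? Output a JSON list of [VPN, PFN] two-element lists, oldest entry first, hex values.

Walk each access:
#0 VA=0x1409D83 (r,kernel):
  lvl0: tbl 0x10, slot 10 ⇒ 0x11007 (P1/RW1/US1/PS0)
  lvl1: tbl 0x11, slot 9 ⇒ 0x15007 (P1/RW1/US1/PS0)
  ⇒ phys 0x15D83  [2 reads]
#1 VA=0x1C0ACE1 (r,kernel):
  lvl0: tbl 0x10, slot 14 ⇒ 0x16007 (P1/RW1/US1/PS0)
  lvl1: tbl 0x16, slot 10 ⇒ 0x18007 (P1/RW1/US1/PS0)
  ⇒ phys 0x18CE1  [2 reads]
#2 VA=0x3E009C1 (r,kernel):
  lvl0: tbl 0x10, slot 31 ⇒ 0x4B004 (P0/RW0/US1/PS0)
  ✗ PAGE_NOT_PRESENT  [1 reads]
#3 VA=0x612937 (r,kernel):
  lvl0: tbl 0x10, slot 3 ⇒ 0x19007 (P1/RW1/US1/PS0)
  lvl1: tbl 0x19, slot 18 ⇒ 0x1A007 (P1/RW1/US1/PS0)
  ⇒ phys 0x1A937  [2 reads]
#4 VA=0x1609B82 (r,kernel):
  lvl0: tbl 0x10, slot 11 ⇒ 0x1D007 (P1/RW1/US1/PS0)
  lvl1: tbl 0x1D, slot 9 ⇒ 0x1E007 (P1/RW1/US1/PS0)
  ⇒ phys 0x1EB82  [2 reads]
#5 VA=0x261A79A (r,kernel):
  lvl0: tbl 0x10, slot 19 ⇒ 0x22007 (P1/RW1/US1/PS0)
  lvl1: tbl 0x22, slot 26 ⇒ 0x25007 (P1/RW1/US1/PS0)
  ⇒ phys 0x2579A  [2 reads]
#6 VA=0x3C031B2 (r,kernel):
  lvl0: tbl 0x10, slot 30 ⇒ 0x28007 (P1/RW1/US1/PS0)
  lvl1: tbl 0x28, slot 3 ⇒ 0x5F006 (P0/RW1/US1/PS0)
  ✗ PAGE_NOT_PRESENT  [2 reads]

TLB: [["0x612", "0x1A"], ["0x1609", "0x1E"], ["0x261A", "0x25"]]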